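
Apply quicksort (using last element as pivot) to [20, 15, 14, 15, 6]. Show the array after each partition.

Partition 1: pivot=6 at index 0 -> [6, 15, 14, 15, 20]
Partition 2: pivot=20 at index 4 -> [6, 15, 14, 15, 20]
Partition 3: pivot=15 at index 3 -> [6, 15, 14, 15, 20]
Partition 4: pivot=14 at index 1 -> [6, 14, 15, 15, 20]


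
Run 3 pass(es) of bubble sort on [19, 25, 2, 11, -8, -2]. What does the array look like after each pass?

After pass 1: [19, 2, 11, -8, -2, 25] (4 swaps)
After pass 2: [2, 11, -8, -2, 19, 25] (4 swaps)
After pass 3: [2, -8, -2, 11, 19, 25] (2 swaps)
Total swaps: 10


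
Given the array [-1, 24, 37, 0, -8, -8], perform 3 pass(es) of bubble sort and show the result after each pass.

After pass 1: [-1, 24, 0, -8, -8, 37] (3 swaps)
After pass 2: [-1, 0, -8, -8, 24, 37] (3 swaps)
After pass 3: [-1, -8, -8, 0, 24, 37] (2 swaps)
Total swaps: 8


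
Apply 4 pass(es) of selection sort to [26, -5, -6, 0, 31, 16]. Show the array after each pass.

Pass 1: Select minimum -6 at index 2, swap -> [-6, -5, 26, 0, 31, 16]
Pass 2: Select minimum -5 at index 1, swap -> [-6, -5, 26, 0, 31, 16]
Pass 3: Select minimum 0 at index 3, swap -> [-6, -5, 0, 26, 31, 16]
Pass 4: Select minimum 16 at index 5, swap -> [-6, -5, 0, 16, 31, 26]


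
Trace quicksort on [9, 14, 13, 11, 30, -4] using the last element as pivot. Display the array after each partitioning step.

Partition 1: pivot=-4 at index 0 -> [-4, 14, 13, 11, 30, 9]
Partition 2: pivot=9 at index 1 -> [-4, 9, 13, 11, 30, 14]
Partition 3: pivot=14 at index 4 -> [-4, 9, 13, 11, 14, 30]
Partition 4: pivot=11 at index 2 -> [-4, 9, 11, 13, 14, 30]


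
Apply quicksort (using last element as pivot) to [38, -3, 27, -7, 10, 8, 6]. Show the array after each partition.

Partition 1: pivot=6 at index 2 -> [-3, -7, 6, 38, 10, 8, 27]
Partition 2: pivot=-7 at index 0 -> [-7, -3, 6, 38, 10, 8, 27]
Partition 3: pivot=27 at index 5 -> [-7, -3, 6, 10, 8, 27, 38]
Partition 4: pivot=8 at index 3 -> [-7, -3, 6, 8, 10, 27, 38]


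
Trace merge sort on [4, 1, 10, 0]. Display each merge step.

Divide and conquer:
  Merge [4] + [1] -> [1, 4]
  Merge [10] + [0] -> [0, 10]
  Merge [1, 4] + [0, 10] -> [0, 1, 4, 10]


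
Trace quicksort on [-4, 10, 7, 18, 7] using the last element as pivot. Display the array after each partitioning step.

Partition 1: pivot=7 at index 2 -> [-4, 7, 7, 18, 10]
Partition 2: pivot=7 at index 1 -> [-4, 7, 7, 18, 10]
Partition 3: pivot=10 at index 3 -> [-4, 7, 7, 10, 18]


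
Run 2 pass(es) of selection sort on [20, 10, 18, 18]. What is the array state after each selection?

Pass 1: Select minimum 10 at index 1, swap -> [10, 20, 18, 18]
Pass 2: Select minimum 18 at index 2, swap -> [10, 18, 20, 18]


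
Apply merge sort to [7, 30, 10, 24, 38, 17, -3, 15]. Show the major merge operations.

Divide and conquer:
  Merge [7] + [30] -> [7, 30]
  Merge [10] + [24] -> [10, 24]
  Merge [7, 30] + [10, 24] -> [7, 10, 24, 30]
  Merge [38] + [17] -> [17, 38]
  Merge [-3] + [15] -> [-3, 15]
  Merge [17, 38] + [-3, 15] -> [-3, 15, 17, 38]
  Merge [7, 10, 24, 30] + [-3, 15, 17, 38] -> [-3, 7, 10, 15, 17, 24, 30, 38]


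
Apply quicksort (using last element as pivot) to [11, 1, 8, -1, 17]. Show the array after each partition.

Partition 1: pivot=17 at index 4 -> [11, 1, 8, -1, 17]
Partition 2: pivot=-1 at index 0 -> [-1, 1, 8, 11, 17]
Partition 3: pivot=11 at index 3 -> [-1, 1, 8, 11, 17]
Partition 4: pivot=8 at index 2 -> [-1, 1, 8, 11, 17]


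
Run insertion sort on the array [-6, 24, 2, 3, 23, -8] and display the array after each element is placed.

First element -6 is already 'sorted'
Insert 24: shifted 0 elements -> [-6, 24, 2, 3, 23, -8]
Insert 2: shifted 1 elements -> [-6, 2, 24, 3, 23, -8]
Insert 3: shifted 1 elements -> [-6, 2, 3, 24, 23, -8]
Insert 23: shifted 1 elements -> [-6, 2, 3, 23, 24, -8]
Insert -8: shifted 5 elements -> [-8, -6, 2, 3, 23, 24]


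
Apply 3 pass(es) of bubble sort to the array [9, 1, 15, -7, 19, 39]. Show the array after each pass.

After pass 1: [1, 9, -7, 15, 19, 39] (2 swaps)
After pass 2: [1, -7, 9, 15, 19, 39] (1 swaps)
After pass 3: [-7, 1, 9, 15, 19, 39] (1 swaps)
Total swaps: 4


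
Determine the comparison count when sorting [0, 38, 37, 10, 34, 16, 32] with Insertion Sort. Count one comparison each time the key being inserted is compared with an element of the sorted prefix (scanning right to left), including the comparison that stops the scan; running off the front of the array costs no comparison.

Insert 38: 0 <= 38 (stop) = 1 comparison(s) -> [0, 38, 37, 10, 34, 16, 32]
Insert 37: 38 > 37 (shift), 0 <= 37 (stop) = 2 comparison(s) -> [0, 37, 38, 10, 34, 16, 32]
Insert 10: 38 > 10 (shift), 37 > 10 (shift), 0 <= 10 (stop) = 3 comparison(s) -> [0, 10, 37, 38, 34, 16, 32]
Insert 34: 38 > 34 (shift), 37 > 34 (shift), 10 <= 34 (stop) = 3 comparison(s) -> [0, 10, 34, 37, 38, 16, 32]
Insert 16: 38 > 16 (shift), 37 > 16 (shift), 34 > 16 (shift), 10 <= 16 (stop) = 4 comparison(s) -> [0, 10, 16, 34, 37, 38, 32]
Insert 32: 38 > 32 (shift), 37 > 32 (shift), 34 > 32 (shift), 16 <= 32 (stop) = 4 comparison(s) -> [0, 10, 16, 32, 34, 37, 38]
Total comparisons: 1 + 2 + 3 + 3 + 4 + 4 = 17


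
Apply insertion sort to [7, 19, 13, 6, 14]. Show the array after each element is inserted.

First element 7 is already 'sorted'
Insert 19: shifted 0 elements -> [7, 19, 13, 6, 14]
Insert 13: shifted 1 elements -> [7, 13, 19, 6, 14]
Insert 6: shifted 3 elements -> [6, 7, 13, 19, 14]
Insert 14: shifted 1 elements -> [6, 7, 13, 14, 19]


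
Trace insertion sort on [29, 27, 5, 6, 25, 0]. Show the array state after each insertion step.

First element 29 is already 'sorted'
Insert 27: shifted 1 elements -> [27, 29, 5, 6, 25, 0]
Insert 5: shifted 2 elements -> [5, 27, 29, 6, 25, 0]
Insert 6: shifted 2 elements -> [5, 6, 27, 29, 25, 0]
Insert 25: shifted 2 elements -> [5, 6, 25, 27, 29, 0]
Insert 0: shifted 5 elements -> [0, 5, 6, 25, 27, 29]


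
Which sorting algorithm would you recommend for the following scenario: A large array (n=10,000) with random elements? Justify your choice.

Best choice: Quicksort or Mergesort
Reason: Both have O(n log n) average case; quicksort has lower constant factors


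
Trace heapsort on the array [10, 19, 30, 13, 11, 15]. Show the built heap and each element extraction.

Build heap: [30, 19, 15, 13, 11, 10]
Extract 30: [19, 13, 15, 10, 11, 30]
Extract 19: [15, 13, 11, 10, 19, 30]
Extract 15: [13, 10, 11, 15, 19, 30]
Extract 13: [11, 10, 13, 15, 19, 30]
Extract 11: [10, 11, 13, 15, 19, 30]


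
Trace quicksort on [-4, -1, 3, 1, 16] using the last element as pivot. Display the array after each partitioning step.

Partition 1: pivot=16 at index 4 -> [-4, -1, 3, 1, 16]
Partition 2: pivot=1 at index 2 -> [-4, -1, 1, 3, 16]
Partition 3: pivot=-1 at index 1 -> [-4, -1, 1, 3, 16]


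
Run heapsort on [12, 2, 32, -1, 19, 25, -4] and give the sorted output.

Build heap: [32, 19, 25, -1, 2, 12, -4]
Extract 32: [25, 19, 12, -1, 2, -4, 32]
Extract 25: [19, 2, 12, -1, -4, 25, 32]
Extract 19: [12, 2, -4, -1, 19, 25, 32]
Extract 12: [2, -1, -4, 12, 19, 25, 32]
Extract 2: [-1, -4, 2, 12, 19, 25, 32]
Extract -1: [-4, -1, 2, 12, 19, 25, 32]


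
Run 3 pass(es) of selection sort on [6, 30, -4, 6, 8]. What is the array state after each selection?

Pass 1: Select minimum -4 at index 2, swap -> [-4, 30, 6, 6, 8]
Pass 2: Select minimum 6 at index 2, swap -> [-4, 6, 30, 6, 8]
Pass 3: Select minimum 6 at index 3, swap -> [-4, 6, 6, 30, 8]


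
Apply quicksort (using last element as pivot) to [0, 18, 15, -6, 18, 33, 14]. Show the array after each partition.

Partition 1: pivot=14 at index 2 -> [0, -6, 14, 18, 18, 33, 15]
Partition 2: pivot=-6 at index 0 -> [-6, 0, 14, 18, 18, 33, 15]
Partition 3: pivot=15 at index 3 -> [-6, 0, 14, 15, 18, 33, 18]
Partition 4: pivot=18 at index 5 -> [-6, 0, 14, 15, 18, 18, 33]


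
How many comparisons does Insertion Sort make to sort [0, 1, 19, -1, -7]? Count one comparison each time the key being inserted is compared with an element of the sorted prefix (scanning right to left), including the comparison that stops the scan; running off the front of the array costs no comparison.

Insert 1: 0 <= 1 (stop) = 1 comparison(s) -> [0, 1, 19, -1, -7]
Insert 19: 1 <= 19 (stop) = 1 comparison(s) -> [0, 1, 19, -1, -7]
Insert -1: 19 > -1 (shift), 1 > -1 (shift), 0 > -1 (shift), reached front = 3 comparison(s) -> [-1, 0, 1, 19, -7]
Insert -7: 19 > -7 (shift), 1 > -7 (shift), 0 > -7 (shift), -1 > -7 (shift), reached front = 4 comparison(s) -> [-7, -1, 0, 1, 19]
Total comparisons: 1 + 1 + 3 + 4 = 9


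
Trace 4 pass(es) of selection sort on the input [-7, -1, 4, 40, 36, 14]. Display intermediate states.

Pass 1: Select minimum -7 at index 0, swap -> [-7, -1, 4, 40, 36, 14]
Pass 2: Select minimum -1 at index 1, swap -> [-7, -1, 4, 40, 36, 14]
Pass 3: Select minimum 4 at index 2, swap -> [-7, -1, 4, 40, 36, 14]
Pass 4: Select minimum 14 at index 5, swap -> [-7, -1, 4, 14, 36, 40]


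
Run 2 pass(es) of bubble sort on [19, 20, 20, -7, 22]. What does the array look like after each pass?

After pass 1: [19, 20, -7, 20, 22] (1 swaps)
After pass 2: [19, -7, 20, 20, 22] (1 swaps)
Total swaps: 2


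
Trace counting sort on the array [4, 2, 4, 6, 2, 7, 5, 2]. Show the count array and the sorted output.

Count array: [0, 0, 3, 0, 2, 1, 1, 1]
(count[i] = number of elements equal to i)
Cumulative count: [0, 0, 3, 3, 5, 6, 7, 8]
Sorted: [2, 2, 2, 4, 4, 5, 6, 7]


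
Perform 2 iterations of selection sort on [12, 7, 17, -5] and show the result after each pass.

Pass 1: Select minimum -5 at index 3, swap -> [-5, 7, 17, 12]
Pass 2: Select minimum 7 at index 1, swap -> [-5, 7, 17, 12]


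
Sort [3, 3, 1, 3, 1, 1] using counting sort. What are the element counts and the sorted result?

Count array: [0, 3, 0, 3]
(count[i] = number of elements equal to i)
Cumulative count: [0, 3, 3, 6]
Sorted: [1, 1, 1, 3, 3, 3]


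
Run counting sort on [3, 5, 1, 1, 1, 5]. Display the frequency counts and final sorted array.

Count array: [0, 3, 0, 1, 0, 2]
(count[i] = number of elements equal to i)
Cumulative count: [0, 3, 3, 4, 4, 6]
Sorted: [1, 1, 1, 3, 5, 5]


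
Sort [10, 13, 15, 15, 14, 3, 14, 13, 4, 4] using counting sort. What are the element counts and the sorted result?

Count array: [0, 0, 0, 1, 2, 0, 0, 0, 0, 0, 1, 0, 0, 2, 2, 2]
(count[i] = number of elements equal to i)
Cumulative count: [0, 0, 0, 1, 3, 3, 3, 3, 3, 3, 4, 4, 4, 6, 8, 10]
Sorted: [3, 4, 4, 10, 13, 13, 14, 14, 15, 15]


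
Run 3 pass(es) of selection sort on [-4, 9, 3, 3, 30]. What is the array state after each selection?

Pass 1: Select minimum -4 at index 0, swap -> [-4, 9, 3, 3, 30]
Pass 2: Select minimum 3 at index 2, swap -> [-4, 3, 9, 3, 30]
Pass 3: Select minimum 3 at index 3, swap -> [-4, 3, 3, 9, 30]


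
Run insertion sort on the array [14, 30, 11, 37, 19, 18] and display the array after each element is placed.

First element 14 is already 'sorted'
Insert 30: shifted 0 elements -> [14, 30, 11, 37, 19, 18]
Insert 11: shifted 2 elements -> [11, 14, 30, 37, 19, 18]
Insert 37: shifted 0 elements -> [11, 14, 30, 37, 19, 18]
Insert 19: shifted 2 elements -> [11, 14, 19, 30, 37, 18]
Insert 18: shifted 3 elements -> [11, 14, 18, 19, 30, 37]


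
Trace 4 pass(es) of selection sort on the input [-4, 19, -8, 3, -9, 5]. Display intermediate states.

Pass 1: Select minimum -9 at index 4, swap -> [-9, 19, -8, 3, -4, 5]
Pass 2: Select minimum -8 at index 2, swap -> [-9, -8, 19, 3, -4, 5]
Pass 3: Select minimum -4 at index 4, swap -> [-9, -8, -4, 3, 19, 5]
Pass 4: Select minimum 3 at index 3, swap -> [-9, -8, -4, 3, 19, 5]


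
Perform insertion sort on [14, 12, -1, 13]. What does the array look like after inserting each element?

First element 14 is already 'sorted'
Insert 12: shifted 1 elements -> [12, 14, -1, 13]
Insert -1: shifted 2 elements -> [-1, 12, 14, 13]
Insert 13: shifted 1 elements -> [-1, 12, 13, 14]


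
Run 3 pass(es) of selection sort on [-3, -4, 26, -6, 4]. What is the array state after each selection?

Pass 1: Select minimum -6 at index 3, swap -> [-6, -4, 26, -3, 4]
Pass 2: Select minimum -4 at index 1, swap -> [-6, -4, 26, -3, 4]
Pass 3: Select minimum -3 at index 3, swap -> [-6, -4, -3, 26, 4]


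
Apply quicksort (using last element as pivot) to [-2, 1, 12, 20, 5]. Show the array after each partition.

Partition 1: pivot=5 at index 2 -> [-2, 1, 5, 20, 12]
Partition 2: pivot=1 at index 1 -> [-2, 1, 5, 20, 12]
Partition 3: pivot=12 at index 3 -> [-2, 1, 5, 12, 20]


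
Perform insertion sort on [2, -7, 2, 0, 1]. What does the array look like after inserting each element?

First element 2 is already 'sorted'
Insert -7: shifted 1 elements -> [-7, 2, 2, 0, 1]
Insert 2: shifted 0 elements -> [-7, 2, 2, 0, 1]
Insert 0: shifted 2 elements -> [-7, 0, 2, 2, 1]
Insert 1: shifted 2 elements -> [-7, 0, 1, 2, 2]


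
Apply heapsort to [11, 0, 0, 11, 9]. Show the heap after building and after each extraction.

Build heap: [11, 11, 0, 0, 9]
Extract 11: [11, 9, 0, 0, 11]
Extract 11: [9, 0, 0, 11, 11]
Extract 9: [0, 0, 9, 11, 11]
Extract 0: [0, 0, 9, 11, 11]


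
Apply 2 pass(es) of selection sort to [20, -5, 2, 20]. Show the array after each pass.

Pass 1: Select minimum -5 at index 1, swap -> [-5, 20, 2, 20]
Pass 2: Select minimum 2 at index 2, swap -> [-5, 2, 20, 20]


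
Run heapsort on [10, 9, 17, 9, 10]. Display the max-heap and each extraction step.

Build heap: [17, 10, 10, 9, 9]
Extract 17: [10, 9, 10, 9, 17]
Extract 10: [10, 9, 9, 10, 17]
Extract 10: [9, 9, 10, 10, 17]
Extract 9: [9, 9, 10, 10, 17]


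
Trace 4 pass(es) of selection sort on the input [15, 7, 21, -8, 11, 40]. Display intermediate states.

Pass 1: Select minimum -8 at index 3, swap -> [-8, 7, 21, 15, 11, 40]
Pass 2: Select minimum 7 at index 1, swap -> [-8, 7, 21, 15, 11, 40]
Pass 3: Select minimum 11 at index 4, swap -> [-8, 7, 11, 15, 21, 40]
Pass 4: Select minimum 15 at index 3, swap -> [-8, 7, 11, 15, 21, 40]


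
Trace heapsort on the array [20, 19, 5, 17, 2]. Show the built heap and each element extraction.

Build heap: [20, 19, 5, 17, 2]
Extract 20: [19, 17, 5, 2, 20]
Extract 19: [17, 2, 5, 19, 20]
Extract 17: [5, 2, 17, 19, 20]
Extract 5: [2, 5, 17, 19, 20]


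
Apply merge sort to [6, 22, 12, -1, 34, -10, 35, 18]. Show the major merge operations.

Divide and conquer:
  Merge [6] + [22] -> [6, 22]
  Merge [12] + [-1] -> [-1, 12]
  Merge [6, 22] + [-1, 12] -> [-1, 6, 12, 22]
  Merge [34] + [-10] -> [-10, 34]
  Merge [35] + [18] -> [18, 35]
  Merge [-10, 34] + [18, 35] -> [-10, 18, 34, 35]
  Merge [-1, 6, 12, 22] + [-10, 18, 34, 35] -> [-10, -1, 6, 12, 18, 22, 34, 35]


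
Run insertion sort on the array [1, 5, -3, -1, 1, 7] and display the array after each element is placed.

First element 1 is already 'sorted'
Insert 5: shifted 0 elements -> [1, 5, -3, -1, 1, 7]
Insert -3: shifted 2 elements -> [-3, 1, 5, -1, 1, 7]
Insert -1: shifted 2 elements -> [-3, -1, 1, 5, 1, 7]
Insert 1: shifted 1 elements -> [-3, -1, 1, 1, 5, 7]
Insert 7: shifted 0 elements -> [-3, -1, 1, 1, 5, 7]


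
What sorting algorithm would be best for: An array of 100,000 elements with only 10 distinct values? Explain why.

Best choice: 3-way quicksort or Counting sort
Reason: 3-way (Dutch national flag) partitioning groups every copy of the pivot together, so with only d=10 distinct keys quicksort finishes in O(n log d) expected time, which is effectively linear; counting sort runs in O(n + k) where k is the size of the key range (not the number of distinct values), so it is linear when the 10 values are integers drawn from a small known range


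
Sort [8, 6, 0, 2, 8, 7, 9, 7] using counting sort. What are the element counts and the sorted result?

Count array: [1, 0, 1, 0, 0, 0, 1, 2, 2, 1]
(count[i] = number of elements equal to i)
Cumulative count: [1, 1, 2, 2, 2, 2, 3, 5, 7, 8]
Sorted: [0, 2, 6, 7, 7, 8, 8, 9]


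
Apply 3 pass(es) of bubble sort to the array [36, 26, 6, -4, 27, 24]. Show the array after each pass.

After pass 1: [26, 6, -4, 27, 24, 36] (5 swaps)
After pass 2: [6, -4, 26, 24, 27, 36] (3 swaps)
After pass 3: [-4, 6, 24, 26, 27, 36] (2 swaps)
Total swaps: 10


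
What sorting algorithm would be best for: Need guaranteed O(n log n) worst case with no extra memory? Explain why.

Best choice: Heapsort
Reason: Heapsort is O(n log n) worst case and sorts in-place; quicksort can degrade to O(n^2)


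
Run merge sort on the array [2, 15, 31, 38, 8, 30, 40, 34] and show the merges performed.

Divide and conquer:
  Merge [2] + [15] -> [2, 15]
  Merge [31] + [38] -> [31, 38]
  Merge [2, 15] + [31, 38] -> [2, 15, 31, 38]
  Merge [8] + [30] -> [8, 30]
  Merge [40] + [34] -> [34, 40]
  Merge [8, 30] + [34, 40] -> [8, 30, 34, 40]
  Merge [2, 15, 31, 38] + [8, 30, 34, 40] -> [2, 8, 15, 30, 31, 34, 38, 40]


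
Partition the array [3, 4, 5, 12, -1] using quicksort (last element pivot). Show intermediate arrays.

Partition 1: pivot=-1 at index 0 -> [-1, 4, 5, 12, 3]
Partition 2: pivot=3 at index 1 -> [-1, 3, 5, 12, 4]
Partition 3: pivot=4 at index 2 -> [-1, 3, 4, 12, 5]
Partition 4: pivot=5 at index 3 -> [-1, 3, 4, 5, 12]


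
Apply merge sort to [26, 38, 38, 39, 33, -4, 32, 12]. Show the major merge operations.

Divide and conquer:
  Merge [26] + [38] -> [26, 38]
  Merge [38] + [39] -> [38, 39]
  Merge [26, 38] + [38, 39] -> [26, 38, 38, 39]
  Merge [33] + [-4] -> [-4, 33]
  Merge [32] + [12] -> [12, 32]
  Merge [-4, 33] + [12, 32] -> [-4, 12, 32, 33]
  Merge [26, 38, 38, 39] + [-4, 12, 32, 33] -> [-4, 12, 26, 32, 33, 38, 38, 39]


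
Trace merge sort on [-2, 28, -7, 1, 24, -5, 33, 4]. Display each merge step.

Divide and conquer:
  Merge [-2] + [28] -> [-2, 28]
  Merge [-7] + [1] -> [-7, 1]
  Merge [-2, 28] + [-7, 1] -> [-7, -2, 1, 28]
  Merge [24] + [-5] -> [-5, 24]
  Merge [33] + [4] -> [4, 33]
  Merge [-5, 24] + [4, 33] -> [-5, 4, 24, 33]
  Merge [-7, -2, 1, 28] + [-5, 4, 24, 33] -> [-7, -5, -2, 1, 4, 24, 28, 33]


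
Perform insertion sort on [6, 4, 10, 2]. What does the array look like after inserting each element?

First element 6 is already 'sorted'
Insert 4: shifted 1 elements -> [4, 6, 10, 2]
Insert 10: shifted 0 elements -> [4, 6, 10, 2]
Insert 2: shifted 3 elements -> [2, 4, 6, 10]


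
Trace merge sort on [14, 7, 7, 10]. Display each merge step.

Divide and conquer:
  Merge [14] + [7] -> [7, 14]
  Merge [7] + [10] -> [7, 10]
  Merge [7, 14] + [7, 10] -> [7, 7, 10, 14]


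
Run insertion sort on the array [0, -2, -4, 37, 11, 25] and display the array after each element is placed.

First element 0 is already 'sorted'
Insert -2: shifted 1 elements -> [-2, 0, -4, 37, 11, 25]
Insert -4: shifted 2 elements -> [-4, -2, 0, 37, 11, 25]
Insert 37: shifted 0 elements -> [-4, -2, 0, 37, 11, 25]
Insert 11: shifted 1 elements -> [-4, -2, 0, 11, 37, 25]
Insert 25: shifted 1 elements -> [-4, -2, 0, 11, 25, 37]


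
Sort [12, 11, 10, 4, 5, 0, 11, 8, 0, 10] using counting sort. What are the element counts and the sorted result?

Count array: [2, 0, 0, 0, 1, 1, 0, 0, 1, 0, 2, 2, 1]
(count[i] = number of elements equal to i)
Cumulative count: [2, 2, 2, 2, 3, 4, 4, 4, 5, 5, 7, 9, 10]
Sorted: [0, 0, 4, 5, 8, 10, 10, 11, 11, 12]


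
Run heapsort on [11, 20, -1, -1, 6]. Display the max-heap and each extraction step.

Build heap: [20, 11, -1, -1, 6]
Extract 20: [11, 6, -1, -1, 20]
Extract 11: [6, -1, -1, 11, 20]
Extract 6: [-1, -1, 6, 11, 20]
Extract -1: [-1, -1, 6, 11, 20]


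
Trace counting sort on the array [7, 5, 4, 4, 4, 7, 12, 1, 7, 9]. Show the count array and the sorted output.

Count array: [0, 1, 0, 0, 3, 1, 0, 3, 0, 1, 0, 0, 1]
(count[i] = number of elements equal to i)
Cumulative count: [0, 1, 1, 1, 4, 5, 5, 8, 8, 9, 9, 9, 10]
Sorted: [1, 4, 4, 4, 5, 7, 7, 7, 9, 12]


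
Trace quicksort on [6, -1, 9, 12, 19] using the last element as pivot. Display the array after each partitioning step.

Partition 1: pivot=19 at index 4 -> [6, -1, 9, 12, 19]
Partition 2: pivot=12 at index 3 -> [6, -1, 9, 12, 19]
Partition 3: pivot=9 at index 2 -> [6, -1, 9, 12, 19]
Partition 4: pivot=-1 at index 0 -> [-1, 6, 9, 12, 19]


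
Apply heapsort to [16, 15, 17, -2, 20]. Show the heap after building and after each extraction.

Build heap: [20, 16, 17, -2, 15]
Extract 20: [17, 16, 15, -2, 20]
Extract 17: [16, -2, 15, 17, 20]
Extract 16: [15, -2, 16, 17, 20]
Extract 15: [-2, 15, 16, 17, 20]


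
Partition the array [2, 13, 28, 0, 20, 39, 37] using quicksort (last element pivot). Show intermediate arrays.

Partition 1: pivot=37 at index 5 -> [2, 13, 28, 0, 20, 37, 39]
Partition 2: pivot=20 at index 3 -> [2, 13, 0, 20, 28, 37, 39]
Partition 3: pivot=0 at index 0 -> [0, 13, 2, 20, 28, 37, 39]
Partition 4: pivot=2 at index 1 -> [0, 2, 13, 20, 28, 37, 39]


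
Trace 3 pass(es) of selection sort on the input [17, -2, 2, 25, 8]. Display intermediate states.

Pass 1: Select minimum -2 at index 1, swap -> [-2, 17, 2, 25, 8]
Pass 2: Select minimum 2 at index 2, swap -> [-2, 2, 17, 25, 8]
Pass 3: Select minimum 8 at index 4, swap -> [-2, 2, 8, 25, 17]


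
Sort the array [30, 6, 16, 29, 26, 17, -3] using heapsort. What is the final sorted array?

Build heap: [30, 29, 17, 6, 26, 16, -3]
Extract 30: [29, 26, 17, 6, -3, 16, 30]
Extract 29: [26, 16, 17, 6, -3, 29, 30]
Extract 26: [17, 16, -3, 6, 26, 29, 30]
Extract 17: [16, 6, -3, 17, 26, 29, 30]
Extract 16: [6, -3, 16, 17, 26, 29, 30]
Extract 6: [-3, 6, 16, 17, 26, 29, 30]


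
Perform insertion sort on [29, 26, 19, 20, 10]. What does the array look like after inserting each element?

First element 29 is already 'sorted'
Insert 26: shifted 1 elements -> [26, 29, 19, 20, 10]
Insert 19: shifted 2 elements -> [19, 26, 29, 20, 10]
Insert 20: shifted 2 elements -> [19, 20, 26, 29, 10]
Insert 10: shifted 4 elements -> [10, 19, 20, 26, 29]


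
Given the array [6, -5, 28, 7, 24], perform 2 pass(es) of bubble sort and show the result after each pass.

After pass 1: [-5, 6, 7, 24, 28] (3 swaps)
After pass 2: [-5, 6, 7, 24, 28] (0 swaps)
Total swaps: 3


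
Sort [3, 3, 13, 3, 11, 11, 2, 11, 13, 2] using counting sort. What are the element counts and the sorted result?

Count array: [0, 0, 2, 3, 0, 0, 0, 0, 0, 0, 0, 3, 0, 2]
(count[i] = number of elements equal to i)
Cumulative count: [0, 0, 2, 5, 5, 5, 5, 5, 5, 5, 5, 8, 8, 10]
Sorted: [2, 2, 3, 3, 3, 11, 11, 11, 13, 13]


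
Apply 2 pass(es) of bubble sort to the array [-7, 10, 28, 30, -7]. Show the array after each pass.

After pass 1: [-7, 10, 28, -7, 30] (1 swaps)
After pass 2: [-7, 10, -7, 28, 30] (1 swaps)
Total swaps: 2


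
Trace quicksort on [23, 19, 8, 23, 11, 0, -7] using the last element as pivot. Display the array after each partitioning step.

Partition 1: pivot=-7 at index 0 -> [-7, 19, 8, 23, 11, 0, 23]
Partition 2: pivot=23 at index 6 -> [-7, 19, 8, 23, 11, 0, 23]
Partition 3: pivot=0 at index 1 -> [-7, 0, 8, 23, 11, 19, 23]
Partition 4: pivot=19 at index 4 -> [-7, 0, 8, 11, 19, 23, 23]
Partition 5: pivot=11 at index 3 -> [-7, 0, 8, 11, 19, 23, 23]


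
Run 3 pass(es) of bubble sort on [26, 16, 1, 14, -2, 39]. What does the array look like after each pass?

After pass 1: [16, 1, 14, -2, 26, 39] (4 swaps)
After pass 2: [1, 14, -2, 16, 26, 39] (3 swaps)
After pass 3: [1, -2, 14, 16, 26, 39] (1 swaps)
Total swaps: 8


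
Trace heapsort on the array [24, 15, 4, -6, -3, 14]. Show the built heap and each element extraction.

Build heap: [24, 15, 14, -6, -3, 4]
Extract 24: [15, 4, 14, -6, -3, 24]
Extract 15: [14, 4, -3, -6, 15, 24]
Extract 14: [4, -6, -3, 14, 15, 24]
Extract 4: [-3, -6, 4, 14, 15, 24]
Extract -3: [-6, -3, 4, 14, 15, 24]


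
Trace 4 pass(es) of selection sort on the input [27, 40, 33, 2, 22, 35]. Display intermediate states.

Pass 1: Select minimum 2 at index 3, swap -> [2, 40, 33, 27, 22, 35]
Pass 2: Select minimum 22 at index 4, swap -> [2, 22, 33, 27, 40, 35]
Pass 3: Select minimum 27 at index 3, swap -> [2, 22, 27, 33, 40, 35]
Pass 4: Select minimum 33 at index 3, swap -> [2, 22, 27, 33, 40, 35]


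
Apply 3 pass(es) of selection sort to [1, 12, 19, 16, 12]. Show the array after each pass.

Pass 1: Select minimum 1 at index 0, swap -> [1, 12, 19, 16, 12]
Pass 2: Select minimum 12 at index 1, swap -> [1, 12, 19, 16, 12]
Pass 3: Select minimum 12 at index 4, swap -> [1, 12, 12, 16, 19]


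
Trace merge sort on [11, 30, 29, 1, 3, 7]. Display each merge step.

Divide and conquer:
  Merge [30] + [29] -> [29, 30]
  Merge [11] + [29, 30] -> [11, 29, 30]
  Merge [3] + [7] -> [3, 7]
  Merge [1] + [3, 7] -> [1, 3, 7]
  Merge [11, 29, 30] + [1, 3, 7] -> [1, 3, 7, 11, 29, 30]


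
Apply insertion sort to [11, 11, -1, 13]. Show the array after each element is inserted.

First element 11 is already 'sorted'
Insert 11: shifted 0 elements -> [11, 11, -1, 13]
Insert -1: shifted 2 elements -> [-1, 11, 11, 13]
Insert 13: shifted 0 elements -> [-1, 11, 11, 13]


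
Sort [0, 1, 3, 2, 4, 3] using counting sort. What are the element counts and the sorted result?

Count array: [1, 1, 1, 2, 1]
(count[i] = number of elements equal to i)
Cumulative count: [1, 2, 3, 5, 6]
Sorted: [0, 1, 2, 3, 3, 4]


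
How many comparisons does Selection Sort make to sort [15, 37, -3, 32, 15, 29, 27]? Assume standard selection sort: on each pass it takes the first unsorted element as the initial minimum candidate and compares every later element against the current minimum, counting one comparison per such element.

Pass 1: scan indices 1..6 for the minimum = 6 comparison(s); min is -3, place at index 0 -> [-3, 37, 15, 32, 15, 29, 27]
Pass 2: scan indices 2..6 for the minimum = 5 comparison(s); min is 15, place at index 1 -> [-3, 15, 37, 32, 15, 29, 27]
Pass 3: scan indices 3..6 for the minimum = 4 comparison(s); min is 15, place at index 2 -> [-3, 15, 15, 32, 37, 29, 27]
Pass 4: scan indices 4..6 for the minimum = 3 comparison(s); min is 27, place at index 3 -> [-3, 15, 15, 27, 37, 29, 32]
Pass 5: scan indices 5..6 for the minimum = 2 comparison(s); min is 29, place at index 4 -> [-3, 15, 15, 27, 29, 37, 32]
Pass 6: scan indices 6..6 for the minimum = 1 comparison(s); min is 32, place at index 5 -> [-3, 15, 15, 27, 29, 32, 37]
Selection sort always scans the whole unsorted suffix, so the count is (n-1) + (n-2) + ... + 1 = n(n-1)/2 = 7*6/2 = 21 regardless of the input order.
Total comparisons: 6 + 5 + 4 + 3 + 2 + 1 = 21


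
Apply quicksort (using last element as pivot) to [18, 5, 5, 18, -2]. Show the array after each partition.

Partition 1: pivot=-2 at index 0 -> [-2, 5, 5, 18, 18]
Partition 2: pivot=18 at index 4 -> [-2, 5, 5, 18, 18]
Partition 3: pivot=18 at index 3 -> [-2, 5, 5, 18, 18]
Partition 4: pivot=5 at index 2 -> [-2, 5, 5, 18, 18]


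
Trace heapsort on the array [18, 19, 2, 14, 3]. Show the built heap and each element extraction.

Build heap: [19, 18, 2, 14, 3]
Extract 19: [18, 14, 2, 3, 19]
Extract 18: [14, 3, 2, 18, 19]
Extract 14: [3, 2, 14, 18, 19]
Extract 3: [2, 3, 14, 18, 19]


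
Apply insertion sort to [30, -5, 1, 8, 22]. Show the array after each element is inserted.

First element 30 is already 'sorted'
Insert -5: shifted 1 elements -> [-5, 30, 1, 8, 22]
Insert 1: shifted 1 elements -> [-5, 1, 30, 8, 22]
Insert 8: shifted 1 elements -> [-5, 1, 8, 30, 22]
Insert 22: shifted 1 elements -> [-5, 1, 8, 22, 30]


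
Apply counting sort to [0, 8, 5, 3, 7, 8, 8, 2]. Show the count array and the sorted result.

Count array: [1, 0, 1, 1, 0, 1, 0, 1, 3]
(count[i] = number of elements equal to i)
Cumulative count: [1, 1, 2, 3, 3, 4, 4, 5, 8]
Sorted: [0, 2, 3, 5, 7, 8, 8, 8]


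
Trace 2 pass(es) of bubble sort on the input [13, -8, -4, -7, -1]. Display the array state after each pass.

After pass 1: [-8, -4, -7, -1, 13] (4 swaps)
After pass 2: [-8, -7, -4, -1, 13] (1 swaps)
Total swaps: 5


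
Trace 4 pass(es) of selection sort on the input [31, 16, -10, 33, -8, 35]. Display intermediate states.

Pass 1: Select minimum -10 at index 2, swap -> [-10, 16, 31, 33, -8, 35]
Pass 2: Select minimum -8 at index 4, swap -> [-10, -8, 31, 33, 16, 35]
Pass 3: Select minimum 16 at index 4, swap -> [-10, -8, 16, 33, 31, 35]
Pass 4: Select minimum 31 at index 4, swap -> [-10, -8, 16, 31, 33, 35]


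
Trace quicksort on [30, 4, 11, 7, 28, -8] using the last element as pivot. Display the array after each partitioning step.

Partition 1: pivot=-8 at index 0 -> [-8, 4, 11, 7, 28, 30]
Partition 2: pivot=30 at index 5 -> [-8, 4, 11, 7, 28, 30]
Partition 3: pivot=28 at index 4 -> [-8, 4, 11, 7, 28, 30]
Partition 4: pivot=7 at index 2 -> [-8, 4, 7, 11, 28, 30]


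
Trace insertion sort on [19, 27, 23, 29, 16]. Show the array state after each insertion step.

First element 19 is already 'sorted'
Insert 27: shifted 0 elements -> [19, 27, 23, 29, 16]
Insert 23: shifted 1 elements -> [19, 23, 27, 29, 16]
Insert 29: shifted 0 elements -> [19, 23, 27, 29, 16]
Insert 16: shifted 4 elements -> [16, 19, 23, 27, 29]


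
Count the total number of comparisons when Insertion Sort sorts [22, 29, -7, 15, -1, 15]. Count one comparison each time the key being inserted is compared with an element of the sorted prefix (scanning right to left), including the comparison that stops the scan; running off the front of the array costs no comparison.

Insert 29: 22 <= 29 (stop) = 1 comparison(s) -> [22, 29, -7, 15, -1, 15]
Insert -7: 29 > -7 (shift), 22 > -7 (shift), reached front = 2 comparison(s) -> [-7, 22, 29, 15, -1, 15]
Insert 15: 29 > 15 (shift), 22 > 15 (shift), -7 <= 15 (stop) = 3 comparison(s) -> [-7, 15, 22, 29, -1, 15]
Insert -1: 29 > -1 (shift), 22 > -1 (shift), 15 > -1 (shift), -7 <= -1 (stop) = 4 comparison(s) -> [-7, -1, 15, 22, 29, 15]
Insert 15: 29 > 15 (shift), 22 > 15 (shift), 15 <= 15 (stop) = 3 comparison(s) -> [-7, -1, 15, 15, 22, 29]
Total comparisons: 1 + 2 + 3 + 4 + 3 = 13


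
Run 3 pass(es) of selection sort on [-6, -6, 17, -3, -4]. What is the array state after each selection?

Pass 1: Select minimum -6 at index 0, swap -> [-6, -6, 17, -3, -4]
Pass 2: Select minimum -6 at index 1, swap -> [-6, -6, 17, -3, -4]
Pass 3: Select minimum -4 at index 4, swap -> [-6, -6, -4, -3, 17]


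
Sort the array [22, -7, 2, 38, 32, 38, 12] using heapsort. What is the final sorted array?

Build heap: [38, 32, 38, -7, 22, 2, 12]
Extract 38: [38, 32, 12, -7, 22, 2, 38]
Extract 38: [32, 22, 12, -7, 2, 38, 38]
Extract 32: [22, 2, 12, -7, 32, 38, 38]
Extract 22: [12, 2, -7, 22, 32, 38, 38]
Extract 12: [2, -7, 12, 22, 32, 38, 38]
Extract 2: [-7, 2, 12, 22, 32, 38, 38]


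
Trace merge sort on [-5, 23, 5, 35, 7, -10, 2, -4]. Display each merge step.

Divide and conquer:
  Merge [-5] + [23] -> [-5, 23]
  Merge [5] + [35] -> [5, 35]
  Merge [-5, 23] + [5, 35] -> [-5, 5, 23, 35]
  Merge [7] + [-10] -> [-10, 7]
  Merge [2] + [-4] -> [-4, 2]
  Merge [-10, 7] + [-4, 2] -> [-10, -4, 2, 7]
  Merge [-5, 5, 23, 35] + [-10, -4, 2, 7] -> [-10, -5, -4, 2, 5, 7, 23, 35]


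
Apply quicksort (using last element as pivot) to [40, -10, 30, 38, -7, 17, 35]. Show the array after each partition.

Partition 1: pivot=35 at index 4 -> [-10, 30, -7, 17, 35, 38, 40]
Partition 2: pivot=17 at index 2 -> [-10, -7, 17, 30, 35, 38, 40]
Partition 3: pivot=-7 at index 1 -> [-10, -7, 17, 30, 35, 38, 40]
Partition 4: pivot=40 at index 6 -> [-10, -7, 17, 30, 35, 38, 40]


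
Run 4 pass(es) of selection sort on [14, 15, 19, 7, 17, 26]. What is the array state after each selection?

Pass 1: Select minimum 7 at index 3, swap -> [7, 15, 19, 14, 17, 26]
Pass 2: Select minimum 14 at index 3, swap -> [7, 14, 19, 15, 17, 26]
Pass 3: Select minimum 15 at index 3, swap -> [7, 14, 15, 19, 17, 26]
Pass 4: Select minimum 17 at index 4, swap -> [7, 14, 15, 17, 19, 26]


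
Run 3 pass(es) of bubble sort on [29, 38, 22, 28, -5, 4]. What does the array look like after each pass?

After pass 1: [29, 22, 28, -5, 4, 38] (4 swaps)
After pass 2: [22, 28, -5, 4, 29, 38] (4 swaps)
After pass 3: [22, -5, 4, 28, 29, 38] (2 swaps)
Total swaps: 10


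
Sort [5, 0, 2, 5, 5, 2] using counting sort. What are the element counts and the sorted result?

Count array: [1, 0, 2, 0, 0, 3]
(count[i] = number of elements equal to i)
Cumulative count: [1, 1, 3, 3, 3, 6]
Sorted: [0, 2, 2, 5, 5, 5]


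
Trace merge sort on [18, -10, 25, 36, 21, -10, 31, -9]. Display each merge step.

Divide and conquer:
  Merge [18] + [-10] -> [-10, 18]
  Merge [25] + [36] -> [25, 36]
  Merge [-10, 18] + [25, 36] -> [-10, 18, 25, 36]
  Merge [21] + [-10] -> [-10, 21]
  Merge [31] + [-9] -> [-9, 31]
  Merge [-10, 21] + [-9, 31] -> [-10, -9, 21, 31]
  Merge [-10, 18, 25, 36] + [-10, -9, 21, 31] -> [-10, -10, -9, 18, 21, 25, 31, 36]


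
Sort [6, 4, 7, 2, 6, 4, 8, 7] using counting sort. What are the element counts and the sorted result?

Count array: [0, 0, 1, 0, 2, 0, 2, 2, 1]
(count[i] = number of elements equal to i)
Cumulative count: [0, 0, 1, 1, 3, 3, 5, 7, 8]
Sorted: [2, 4, 4, 6, 6, 7, 7, 8]


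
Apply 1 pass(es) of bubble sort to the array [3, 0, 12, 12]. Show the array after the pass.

After pass 1: [0, 3, 12, 12] (1 swaps)
Total swaps: 1


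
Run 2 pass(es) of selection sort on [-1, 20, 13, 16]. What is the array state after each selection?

Pass 1: Select minimum -1 at index 0, swap -> [-1, 20, 13, 16]
Pass 2: Select minimum 13 at index 2, swap -> [-1, 13, 20, 16]


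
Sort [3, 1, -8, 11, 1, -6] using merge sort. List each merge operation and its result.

Divide and conquer:
  Merge [1] + [-8] -> [-8, 1]
  Merge [3] + [-8, 1] -> [-8, 1, 3]
  Merge [1] + [-6] -> [-6, 1]
  Merge [11] + [-6, 1] -> [-6, 1, 11]
  Merge [-8, 1, 3] + [-6, 1, 11] -> [-8, -6, 1, 1, 3, 11]


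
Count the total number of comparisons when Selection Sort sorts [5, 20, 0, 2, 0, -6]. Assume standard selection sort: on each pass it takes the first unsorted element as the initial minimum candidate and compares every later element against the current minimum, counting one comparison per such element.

Pass 1: scan indices 1..5 for the minimum = 5 comparison(s); min is -6, place at index 0 -> [-6, 20, 0, 2, 0, 5]
Pass 2: scan indices 2..5 for the minimum = 4 comparison(s); min is 0, place at index 1 -> [-6, 0, 20, 2, 0, 5]
Pass 3: scan indices 3..5 for the minimum = 3 comparison(s); min is 0, place at index 2 -> [-6, 0, 0, 2, 20, 5]
Pass 4: scan indices 4..5 for the minimum = 2 comparison(s); min is 2, place at index 3 -> [-6, 0, 0, 2, 20, 5]
Pass 5: scan indices 5..5 for the minimum = 1 comparison(s); min is 5, place at index 4 -> [-6, 0, 0, 2, 5, 20]
Selection sort always scans the whole unsorted suffix, so the count is (n-1) + (n-2) + ... + 1 = n(n-1)/2 = 6*5/2 = 15 regardless of the input order.
Total comparisons: 5 + 4 + 3 + 2 + 1 = 15


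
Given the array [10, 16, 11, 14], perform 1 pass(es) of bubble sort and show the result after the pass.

After pass 1: [10, 11, 14, 16] (2 swaps)
Total swaps: 2


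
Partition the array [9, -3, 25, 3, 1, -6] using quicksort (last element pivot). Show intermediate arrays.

Partition 1: pivot=-6 at index 0 -> [-6, -3, 25, 3, 1, 9]
Partition 2: pivot=9 at index 4 -> [-6, -3, 3, 1, 9, 25]
Partition 3: pivot=1 at index 2 -> [-6, -3, 1, 3, 9, 25]


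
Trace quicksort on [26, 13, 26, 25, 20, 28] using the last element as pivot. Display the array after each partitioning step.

Partition 1: pivot=28 at index 5 -> [26, 13, 26, 25, 20, 28]
Partition 2: pivot=20 at index 1 -> [13, 20, 26, 25, 26, 28]
Partition 3: pivot=26 at index 4 -> [13, 20, 26, 25, 26, 28]
Partition 4: pivot=25 at index 2 -> [13, 20, 25, 26, 26, 28]


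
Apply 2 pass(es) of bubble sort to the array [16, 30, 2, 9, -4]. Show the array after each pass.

After pass 1: [16, 2, 9, -4, 30] (3 swaps)
After pass 2: [2, 9, -4, 16, 30] (3 swaps)
Total swaps: 6


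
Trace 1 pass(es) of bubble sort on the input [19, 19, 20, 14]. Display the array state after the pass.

After pass 1: [19, 19, 14, 20] (1 swaps)
Total swaps: 1


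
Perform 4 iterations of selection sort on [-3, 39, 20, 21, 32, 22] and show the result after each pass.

Pass 1: Select minimum -3 at index 0, swap -> [-3, 39, 20, 21, 32, 22]
Pass 2: Select minimum 20 at index 2, swap -> [-3, 20, 39, 21, 32, 22]
Pass 3: Select minimum 21 at index 3, swap -> [-3, 20, 21, 39, 32, 22]
Pass 4: Select minimum 22 at index 5, swap -> [-3, 20, 21, 22, 32, 39]


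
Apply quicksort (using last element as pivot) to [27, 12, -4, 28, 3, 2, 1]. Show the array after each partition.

Partition 1: pivot=1 at index 1 -> [-4, 1, 27, 28, 3, 2, 12]
Partition 2: pivot=12 at index 4 -> [-4, 1, 3, 2, 12, 28, 27]
Partition 3: pivot=2 at index 2 -> [-4, 1, 2, 3, 12, 28, 27]
Partition 4: pivot=27 at index 5 -> [-4, 1, 2, 3, 12, 27, 28]


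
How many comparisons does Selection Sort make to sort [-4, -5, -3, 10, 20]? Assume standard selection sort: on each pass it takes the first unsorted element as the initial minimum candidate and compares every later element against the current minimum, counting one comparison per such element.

Pass 1: scan indices 1..4 for the minimum = 4 comparison(s); min is -5, place at index 0 -> [-5, -4, -3, 10, 20]
Pass 2: scan indices 2..4 for the minimum = 3 comparison(s); min is -4, place at index 1 -> [-5, -4, -3, 10, 20]
Pass 3: scan indices 3..4 for the minimum = 2 comparison(s); min is -3, place at index 2 -> [-5, -4, -3, 10, 20]
Pass 4: scan indices 4..4 for the minimum = 1 comparison(s); min is 10, place at index 3 -> [-5, -4, -3, 10, 20]
Selection sort always scans the whole unsorted suffix, so the count is (n-1) + (n-2) + ... + 1 = n(n-1)/2 = 5*4/2 = 10 regardless of the input order.
Total comparisons: 4 + 3 + 2 + 1 = 10


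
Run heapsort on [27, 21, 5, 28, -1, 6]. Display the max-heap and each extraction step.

Build heap: [28, 27, 6, 21, -1, 5]
Extract 28: [27, 21, 6, 5, -1, 28]
Extract 27: [21, 5, 6, -1, 27, 28]
Extract 21: [6, 5, -1, 21, 27, 28]
Extract 6: [5, -1, 6, 21, 27, 28]
Extract 5: [-1, 5, 6, 21, 27, 28]


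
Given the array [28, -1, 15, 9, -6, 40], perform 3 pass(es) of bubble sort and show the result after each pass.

After pass 1: [-1, 15, 9, -6, 28, 40] (4 swaps)
After pass 2: [-1, 9, -6, 15, 28, 40] (2 swaps)
After pass 3: [-1, -6, 9, 15, 28, 40] (1 swaps)
Total swaps: 7


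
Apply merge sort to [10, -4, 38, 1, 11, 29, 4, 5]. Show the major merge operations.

Divide and conquer:
  Merge [10] + [-4] -> [-4, 10]
  Merge [38] + [1] -> [1, 38]
  Merge [-4, 10] + [1, 38] -> [-4, 1, 10, 38]
  Merge [11] + [29] -> [11, 29]
  Merge [4] + [5] -> [4, 5]
  Merge [11, 29] + [4, 5] -> [4, 5, 11, 29]
  Merge [-4, 1, 10, 38] + [4, 5, 11, 29] -> [-4, 1, 4, 5, 10, 11, 29, 38]


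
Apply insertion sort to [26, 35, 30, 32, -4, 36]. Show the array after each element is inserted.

First element 26 is already 'sorted'
Insert 35: shifted 0 elements -> [26, 35, 30, 32, -4, 36]
Insert 30: shifted 1 elements -> [26, 30, 35, 32, -4, 36]
Insert 32: shifted 1 elements -> [26, 30, 32, 35, -4, 36]
Insert -4: shifted 4 elements -> [-4, 26, 30, 32, 35, 36]
Insert 36: shifted 0 elements -> [-4, 26, 30, 32, 35, 36]


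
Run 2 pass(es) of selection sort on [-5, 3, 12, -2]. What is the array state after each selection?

Pass 1: Select minimum -5 at index 0, swap -> [-5, 3, 12, -2]
Pass 2: Select minimum -2 at index 3, swap -> [-5, -2, 12, 3]


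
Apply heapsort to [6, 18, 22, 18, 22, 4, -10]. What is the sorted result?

Build heap: [22, 18, 22, 6, 18, 4, -10]
Extract 22: [22, 18, 4, 6, 18, -10, 22]
Extract 22: [18, 18, 4, 6, -10, 22, 22]
Extract 18: [18, 6, 4, -10, 18, 22, 22]
Extract 18: [6, -10, 4, 18, 18, 22, 22]
Extract 6: [4, -10, 6, 18, 18, 22, 22]
Extract 4: [-10, 4, 6, 18, 18, 22, 22]


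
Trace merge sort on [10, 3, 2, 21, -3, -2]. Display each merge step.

Divide and conquer:
  Merge [3] + [2] -> [2, 3]
  Merge [10] + [2, 3] -> [2, 3, 10]
  Merge [-3] + [-2] -> [-3, -2]
  Merge [21] + [-3, -2] -> [-3, -2, 21]
  Merge [2, 3, 10] + [-3, -2, 21] -> [-3, -2, 2, 3, 10, 21]
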